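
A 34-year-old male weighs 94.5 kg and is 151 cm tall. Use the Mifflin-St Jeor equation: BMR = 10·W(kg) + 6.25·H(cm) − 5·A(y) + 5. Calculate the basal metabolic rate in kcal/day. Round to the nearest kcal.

Mifflin-St Jeor (male): BMR = 10(94.5) + 6.25(151) − 5(34) + 5 = 945 + 943.75 − 170 + 5 = 1723.75 kcal/day.

1724 kcal/day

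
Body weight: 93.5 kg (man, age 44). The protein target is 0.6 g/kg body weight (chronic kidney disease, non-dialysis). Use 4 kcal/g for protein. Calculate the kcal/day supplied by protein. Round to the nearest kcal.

Protein = 0.6 g/kg × 93.5 kg = 56.1 g/day.
Protein energy = 56.1 g × 4 kcal/g = 224.4 kcal/day.

224 kcal/day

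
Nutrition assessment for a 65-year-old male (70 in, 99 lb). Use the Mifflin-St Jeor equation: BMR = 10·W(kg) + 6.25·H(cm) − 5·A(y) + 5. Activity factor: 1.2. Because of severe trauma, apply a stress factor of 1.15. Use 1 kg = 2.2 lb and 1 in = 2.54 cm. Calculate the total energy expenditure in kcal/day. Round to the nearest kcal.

Convert to metric: weight = 99 ÷ 2.2 = 45 kg; height = 70 × 2.54 = 177.8 cm.
Mifflin-St Jeor (male): BMR = 10(45) + 6.25(177.8) − 5(65) + 5 = 450 + 1111.25 − 325 + 5 = 1241.25 kcal/day.
TEE = BMR × activity factor = 1241.25 × 1.2 = 1489.5 kcal/day.
Apply stress factor: 1489.5 × 1.15 = 1712.925 kcal/day.

1713 kcal/day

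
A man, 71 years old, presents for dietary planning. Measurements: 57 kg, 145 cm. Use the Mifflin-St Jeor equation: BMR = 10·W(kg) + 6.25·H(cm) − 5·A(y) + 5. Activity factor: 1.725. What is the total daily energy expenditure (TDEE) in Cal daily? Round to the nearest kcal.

Mifflin-St Jeor (male): BMR = 10(57) + 6.25(145) − 5(71) + 5 = 570 + 906.25 − 355 + 5 = 1126.25 kcal/day.
TEE = BMR × activity factor = 1126.25 × 1.725 = 1942.7813 kcal/day.

1943 Cal daily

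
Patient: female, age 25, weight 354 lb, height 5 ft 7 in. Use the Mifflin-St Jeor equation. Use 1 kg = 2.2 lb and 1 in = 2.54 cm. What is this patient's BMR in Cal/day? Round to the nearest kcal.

Convert to metric: weight = 354 ÷ 2.2 = 160.9091 kg; height = (5×12 + 7) × 2.54 = 67 × 2.54 = 170.18 cm.
Mifflin-St Jeor (female): BMR = 10(160.9091) + 6.25(170.18) − 5(25) − 161 = 1609.0909 + 1063.625 − 125 − 161 = 2386.7159 kcal/day.

2387 Cal/day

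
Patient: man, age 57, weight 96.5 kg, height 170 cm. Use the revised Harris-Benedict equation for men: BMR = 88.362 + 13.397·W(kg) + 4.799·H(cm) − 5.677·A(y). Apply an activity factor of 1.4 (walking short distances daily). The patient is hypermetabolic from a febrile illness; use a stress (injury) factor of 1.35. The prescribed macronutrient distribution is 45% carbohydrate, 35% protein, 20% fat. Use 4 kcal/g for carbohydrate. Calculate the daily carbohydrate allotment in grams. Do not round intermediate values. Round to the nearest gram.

398 g/day

Harris-Benedict: BMR = 88.362 + 13.397(96.5) + 4.799(170) − 5.677(57) = 1873.4135 kcal/day.
TEE = 1873.4135 × 1.4 = 2622.7789 kcal/day.
With stress factor 1.35: 2622.7789 × 1.35 = 3540.7515 kcal/day.
Carbohydrate energy = 45% × 3540.7515 = 1593.3382 kcal.
Carbohydrate = 1593.3382 ÷ 4 kcal/g = 398.3345 g.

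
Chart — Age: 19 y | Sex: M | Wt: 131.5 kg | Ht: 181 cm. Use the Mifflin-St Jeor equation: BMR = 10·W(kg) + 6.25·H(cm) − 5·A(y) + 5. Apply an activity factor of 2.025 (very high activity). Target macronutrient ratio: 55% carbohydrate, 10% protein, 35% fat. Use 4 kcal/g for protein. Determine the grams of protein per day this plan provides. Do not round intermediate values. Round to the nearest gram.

119 g/day

Mifflin-St Jeor (male): BMR = 10(131.5) + 6.25(181) − 5(19) + 5 = 1315 + 1131.25 − 95 + 5 = 2356.25 kcal/day.
TEE = 2356.25 × 2.025 = 4771.4063 kcal/day.
Protein energy = 10% × 4771.4063 = 477.1406 kcal.
Protein = 477.1406 ÷ 4 kcal/g = 119.2852 g.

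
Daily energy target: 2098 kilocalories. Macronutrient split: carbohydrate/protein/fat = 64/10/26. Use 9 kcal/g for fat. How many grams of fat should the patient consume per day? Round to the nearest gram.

61 g/day

Fat energy = 26% × 2098 = 545.48 kcal.
At 9 kcal/g: 545.48 ÷ 9 = 60.6089 g.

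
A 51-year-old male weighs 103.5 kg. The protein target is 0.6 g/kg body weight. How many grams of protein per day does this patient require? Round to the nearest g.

62 g/day

Protein = 0.6 g/kg × 103.5 kg = 62.1 g/day.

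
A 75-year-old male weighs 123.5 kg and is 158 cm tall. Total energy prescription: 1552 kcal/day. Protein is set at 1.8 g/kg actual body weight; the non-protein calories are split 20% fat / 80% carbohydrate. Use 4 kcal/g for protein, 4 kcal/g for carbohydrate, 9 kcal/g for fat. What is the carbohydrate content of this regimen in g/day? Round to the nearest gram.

Protein = 1.8 × 123.5 = 222.3 g → 222.3 × 4 = 889.2 kcal.
Non-protein calories = 1552 − 889.2 = 662.8 kcal.
Fat: 20% × 662.8 = 132.56 kcal; carbohydrate: 530.24 kcal.
Carbohydrate: 530.24 kcal ÷ 4 kcal/g = 132.56 g.

133 g/day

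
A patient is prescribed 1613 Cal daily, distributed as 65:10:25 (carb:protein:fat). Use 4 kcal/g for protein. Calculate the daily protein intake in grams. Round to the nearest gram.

Protein energy = 10% × 1613 = 161.3 kcal.
At 4 kcal/g: 161.3 ÷ 4 = 40.325 g.

40 g/day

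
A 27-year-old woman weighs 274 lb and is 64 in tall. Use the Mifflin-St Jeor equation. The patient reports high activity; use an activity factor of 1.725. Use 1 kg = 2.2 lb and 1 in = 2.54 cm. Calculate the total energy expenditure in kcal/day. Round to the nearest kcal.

3390 kcal/day

Convert to metric: weight = 274 ÷ 2.2 = 124.5455 kg; height = 64 × 2.54 = 162.56 cm.
Mifflin-St Jeor (female): BMR = 10(124.5455) + 6.25(162.56) − 5(27) − 161 = 1245.4545 + 1016 − 135 − 161 = 1965.4545 kcal/day.
TEE = BMR × activity factor = 1965.4545 × 1.725 = 3390.4091 kcal/day.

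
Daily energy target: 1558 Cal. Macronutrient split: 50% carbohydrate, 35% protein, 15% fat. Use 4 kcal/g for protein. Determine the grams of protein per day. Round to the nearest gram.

136 g/day

Protein energy = 35% × 1558 = 545.3 kcal.
At 4 kcal/g: 545.3 ÷ 4 = 136.325 g.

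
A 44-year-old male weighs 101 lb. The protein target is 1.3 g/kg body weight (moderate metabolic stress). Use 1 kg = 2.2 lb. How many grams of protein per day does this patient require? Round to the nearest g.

Weight in kg = 101 ÷ 2.2 = 45.9091 kg.
Protein = 1.3 g/kg × 45.9091 kg = 59.6818 g/day.

60 g/day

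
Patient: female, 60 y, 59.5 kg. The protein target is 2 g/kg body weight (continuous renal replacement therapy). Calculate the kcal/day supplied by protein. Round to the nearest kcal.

476 kcal/day

Protein = 2 g/kg × 59.5 kg = 119 g/day.
Protein energy = 119 g × 4 kcal/g = 476 kcal/day.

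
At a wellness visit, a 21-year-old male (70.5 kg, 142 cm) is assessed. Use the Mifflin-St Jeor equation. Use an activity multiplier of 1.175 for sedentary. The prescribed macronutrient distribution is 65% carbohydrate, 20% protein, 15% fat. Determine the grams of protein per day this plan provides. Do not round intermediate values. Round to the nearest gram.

88 g/day

Mifflin-St Jeor (male): BMR = 10(70.5) + 6.25(142) − 5(21) + 5 = 705 + 887.5 − 105 + 5 = 1492.5 kcal/day.
TEE = 1492.5 × 1.175 = 1753.6875 kcal/day.
Protein energy = 20% × 1753.6875 = 350.7375 kcal.
Protein = 350.7375 ÷ 4 kcal/g = 87.6844 g.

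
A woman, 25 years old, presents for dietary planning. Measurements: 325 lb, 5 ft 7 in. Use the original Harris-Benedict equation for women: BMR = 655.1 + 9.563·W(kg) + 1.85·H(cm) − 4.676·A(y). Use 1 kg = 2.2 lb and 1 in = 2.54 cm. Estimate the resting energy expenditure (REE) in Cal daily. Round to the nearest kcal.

Convert to metric: weight = 325 ÷ 2.2 = 147.7273 kg; height = (5×12 + 7) × 2.54 = 67 × 2.54 = 170.18 cm.
Harris-Benedict: BMR = 655.1 + 9.563(147.7273) + 1.85(170.18) − 4.676(25) = 2265.7489 kcal/day.

2266 Cal daily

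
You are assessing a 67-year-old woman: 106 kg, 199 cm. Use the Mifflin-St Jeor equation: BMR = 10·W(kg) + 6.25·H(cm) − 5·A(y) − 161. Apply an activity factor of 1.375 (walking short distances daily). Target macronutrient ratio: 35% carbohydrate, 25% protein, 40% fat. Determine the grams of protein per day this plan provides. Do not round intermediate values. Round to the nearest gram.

155 g/day

Mifflin-St Jeor (female): BMR = 10(106) + 6.25(199) − 5(67) − 161 = 1060 + 1243.75 − 335 − 161 = 1807.75 kcal/day.
TEE = 1807.75 × 1.375 = 2485.6563 kcal/day.
Protein energy = 25% × 2485.6563 = 621.4141 kcal.
Protein = 621.4141 ÷ 4 kcal/g = 155.3535 g.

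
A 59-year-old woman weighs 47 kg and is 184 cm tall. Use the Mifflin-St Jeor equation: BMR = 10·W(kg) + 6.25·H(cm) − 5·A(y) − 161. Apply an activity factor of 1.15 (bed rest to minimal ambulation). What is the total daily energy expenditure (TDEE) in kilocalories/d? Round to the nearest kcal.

1339 kilocalories/d

Mifflin-St Jeor (female): BMR = 10(47) + 6.25(184) − 5(59) − 161 = 470 + 1150 − 295 − 161 = 1164 kcal/day.
TEE = BMR × activity factor = 1164 × 1.15 = 1338.6 kcal/day.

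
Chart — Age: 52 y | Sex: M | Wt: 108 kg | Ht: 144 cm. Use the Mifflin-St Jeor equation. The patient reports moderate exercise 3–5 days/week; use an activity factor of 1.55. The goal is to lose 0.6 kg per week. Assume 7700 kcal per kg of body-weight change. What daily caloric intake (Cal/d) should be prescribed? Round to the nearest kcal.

2014 Cal/d

Mifflin-St Jeor (male): BMR = 10(108) + 6.25(144) − 5(52) + 5 = 1080 + 900 − 260 + 5 = 1725 kcal/day.
TEE = 1725 × 1.55 = 2673.75 kcal/day.
Required daily deficit = 0.6 × 7700 ÷ 7 = 660 kcal/day.
Target intake = 2673.75 − 660 = 2013.75 kcal/day.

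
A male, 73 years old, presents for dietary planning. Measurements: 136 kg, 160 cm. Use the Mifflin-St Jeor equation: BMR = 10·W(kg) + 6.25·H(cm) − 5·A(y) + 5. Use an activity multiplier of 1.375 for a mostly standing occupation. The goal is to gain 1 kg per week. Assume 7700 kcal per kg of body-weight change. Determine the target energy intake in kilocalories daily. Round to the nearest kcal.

3850 kilocalories daily

Mifflin-St Jeor (male): BMR = 10(136) + 6.25(160) − 5(73) + 5 = 1360 + 1000 − 365 + 5 = 2000 kcal/day.
TEE = 2000 × 1.375 = 2750 kcal/day.
Required daily surplus = 1 × 7700 ÷ 7 = 1100 kcal/day.
Target intake = 2750 + 1100 = 3850 kcal/day.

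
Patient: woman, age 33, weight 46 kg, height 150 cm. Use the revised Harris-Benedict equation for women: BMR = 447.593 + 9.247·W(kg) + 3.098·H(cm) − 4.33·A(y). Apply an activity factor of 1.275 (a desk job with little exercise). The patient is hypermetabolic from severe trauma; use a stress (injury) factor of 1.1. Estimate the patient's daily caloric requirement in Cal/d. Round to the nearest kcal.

1676 Cal/d

Harris-Benedict: BMR = 447.593 + 9.247(46) + 3.098(150) − 4.33(33) = 1194.765 kcal/day.
TEE = BMR × activity factor = 1194.765 × 1.275 = 1523.3254 kcal/day.
Apply stress factor: 1523.3254 × 1.1 = 1675.6579 kcal/day.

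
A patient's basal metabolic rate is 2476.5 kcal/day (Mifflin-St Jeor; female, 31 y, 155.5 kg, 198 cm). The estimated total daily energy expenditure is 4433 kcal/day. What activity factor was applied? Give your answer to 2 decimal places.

Activity factor = TEE ÷ BMR = 4433 ÷ 2476.5 = 1.79.

1.79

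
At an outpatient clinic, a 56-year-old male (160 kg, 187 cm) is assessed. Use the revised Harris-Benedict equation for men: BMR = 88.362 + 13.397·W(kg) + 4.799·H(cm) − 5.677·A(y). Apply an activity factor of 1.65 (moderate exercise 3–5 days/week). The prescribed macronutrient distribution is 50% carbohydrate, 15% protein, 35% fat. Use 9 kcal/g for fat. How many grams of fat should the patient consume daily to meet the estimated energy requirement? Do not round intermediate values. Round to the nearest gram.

Harris-Benedict: BMR = 88.362 + 13.397(160) + 4.799(187) − 5.677(56) = 2811.383 kcal/day.
TEE = 2811.383 × 1.65 = 4638.782 kcal/day.
Fat energy = 35% × 4638.782 = 1623.5737 kcal.
Fat = 1623.5737 ÷ 9 kcal/g = 180.3971 g.

180 g/day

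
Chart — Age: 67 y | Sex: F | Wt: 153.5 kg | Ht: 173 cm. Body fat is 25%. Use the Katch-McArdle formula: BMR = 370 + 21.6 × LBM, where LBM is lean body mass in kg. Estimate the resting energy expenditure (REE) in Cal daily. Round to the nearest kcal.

LBM = 153.5 × (1 − 0.25) = 115.125 kg. Katch-McArdle: BMR = 370 + 21.6 × 115.125 = 2856.7 kcal/day.

2857 Cal daily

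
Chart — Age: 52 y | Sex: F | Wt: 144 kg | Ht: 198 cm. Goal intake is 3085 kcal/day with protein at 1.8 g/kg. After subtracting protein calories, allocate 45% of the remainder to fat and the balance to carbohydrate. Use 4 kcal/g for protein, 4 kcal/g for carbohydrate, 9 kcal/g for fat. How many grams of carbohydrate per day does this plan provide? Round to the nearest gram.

282 g/day

Protein = 1.8 × 144 = 259.2 g → 259.2 × 4 = 1036.8 kcal.
Non-protein calories = 3085 − 1036.8 = 2048.2 kcal.
Fat: 45% × 2048.2 = 921.69 kcal; carbohydrate: 1126.51 kcal.
Carbohydrate: 1126.51 kcal ÷ 4 kcal/g = 281.6275 g.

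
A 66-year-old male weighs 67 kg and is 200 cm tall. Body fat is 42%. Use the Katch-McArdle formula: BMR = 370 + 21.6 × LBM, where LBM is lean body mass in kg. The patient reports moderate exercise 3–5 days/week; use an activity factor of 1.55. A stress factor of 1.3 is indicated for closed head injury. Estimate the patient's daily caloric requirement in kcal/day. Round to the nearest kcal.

LBM = 67 × (1 − 0.42) = 38.86 kg. Katch-McArdle: BMR = 370 + 21.6 × 38.86 = 1209.376 kcal/day.
TEE = BMR × activity factor = 1209.376 × 1.55 = 1874.5328 kcal/day.
Apply stress factor: 1874.5328 × 1.3 = 2436.8926 kcal/day.

2437 kcal/day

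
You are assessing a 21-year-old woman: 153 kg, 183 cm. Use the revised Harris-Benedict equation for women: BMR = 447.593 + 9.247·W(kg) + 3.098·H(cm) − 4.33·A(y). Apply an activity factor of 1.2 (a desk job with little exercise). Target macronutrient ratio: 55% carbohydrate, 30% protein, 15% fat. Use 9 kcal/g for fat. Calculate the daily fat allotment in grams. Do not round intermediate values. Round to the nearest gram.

Harris-Benedict: BMR = 447.593 + 9.247(153) + 3.098(183) − 4.33(21) = 2338.388 kcal/day.
TEE = 2338.388 × 1.2 = 2806.0656 kcal/day.
Fat energy = 15% × 2806.0656 = 420.9098 kcal.
Fat = 420.9098 ÷ 9 kcal/g = 46.7678 g.

47 g/day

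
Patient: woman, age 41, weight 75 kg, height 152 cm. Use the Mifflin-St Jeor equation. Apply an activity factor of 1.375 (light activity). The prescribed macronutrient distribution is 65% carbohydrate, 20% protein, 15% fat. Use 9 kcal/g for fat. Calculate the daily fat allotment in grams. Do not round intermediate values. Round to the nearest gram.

Mifflin-St Jeor (female): BMR = 10(75) + 6.25(152) − 5(41) − 161 = 750 + 950 − 205 − 161 = 1334 kcal/day.
TEE = 1334 × 1.375 = 1834.25 kcal/day.
Fat energy = 15% × 1834.25 = 275.1375 kcal.
Fat = 275.1375 ÷ 9 kcal/g = 30.5708 g.

31 g/day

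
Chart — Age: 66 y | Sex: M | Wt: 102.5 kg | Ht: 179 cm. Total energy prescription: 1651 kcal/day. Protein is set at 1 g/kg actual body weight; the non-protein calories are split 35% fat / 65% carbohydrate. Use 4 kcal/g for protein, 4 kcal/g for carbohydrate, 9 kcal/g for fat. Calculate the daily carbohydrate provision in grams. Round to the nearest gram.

Protein = 1 × 102.5 = 102.5 g → 102.5 × 4 = 410 kcal.
Non-protein calories = 1651 − 410 = 1241 kcal.
Fat: 35% × 1241 = 434.35 kcal; carbohydrate: 806.65 kcal.
Carbohydrate: 806.65 kcal ÷ 4 kcal/g = 201.6625 g.

202 g/day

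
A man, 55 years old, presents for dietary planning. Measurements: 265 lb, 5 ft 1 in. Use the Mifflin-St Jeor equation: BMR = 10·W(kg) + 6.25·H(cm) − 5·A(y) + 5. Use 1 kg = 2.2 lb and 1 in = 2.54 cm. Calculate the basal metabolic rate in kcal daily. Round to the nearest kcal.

1903 kcal daily

Convert to metric: weight = 265 ÷ 2.2 = 120.4545 kg; height = (5×12 + 1) × 2.54 = 61 × 2.54 = 154.94 cm.
Mifflin-St Jeor (male): BMR = 10(120.4545) + 6.25(154.94) − 5(55) + 5 = 1204.5455 + 968.375 − 275 + 5 = 1902.9205 kcal/day.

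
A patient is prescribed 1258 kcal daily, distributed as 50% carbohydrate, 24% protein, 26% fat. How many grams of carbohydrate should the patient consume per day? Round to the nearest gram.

Carbohydrate energy = 50% × 1258 = 629 kcal.
At 4 kcal/g: 629 ÷ 4 = 157.25 g.

157 g/day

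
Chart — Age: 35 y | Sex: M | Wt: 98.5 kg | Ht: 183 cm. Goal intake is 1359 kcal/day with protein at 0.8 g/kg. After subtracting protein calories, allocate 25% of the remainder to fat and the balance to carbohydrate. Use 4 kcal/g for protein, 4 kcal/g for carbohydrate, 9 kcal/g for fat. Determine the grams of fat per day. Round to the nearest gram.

Protein = 0.8 × 98.5 = 78.8 g → 78.8 × 4 = 315.2 kcal.
Non-protein calories = 1359 − 315.2 = 1043.8 kcal.
Fat: 25% × 1043.8 = 260.95 kcal; carbohydrate: 782.85 kcal.
Fat: 260.95 kcal ÷ 9 kcal/g = 28.9944 g.

29 g/day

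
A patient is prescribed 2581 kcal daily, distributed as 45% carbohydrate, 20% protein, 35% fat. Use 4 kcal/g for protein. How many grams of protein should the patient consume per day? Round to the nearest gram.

Protein energy = 20% × 2581 = 516.2 kcal.
At 4 kcal/g: 516.2 ÷ 4 = 129.05 g.

129 g/day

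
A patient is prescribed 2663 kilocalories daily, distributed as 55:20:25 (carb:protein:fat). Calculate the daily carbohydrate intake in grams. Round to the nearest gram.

366 g/day

Carbohydrate energy = 55% × 2663 = 1464.65 kcal.
At 4 kcal/g: 1464.65 ÷ 4 = 366.1625 g.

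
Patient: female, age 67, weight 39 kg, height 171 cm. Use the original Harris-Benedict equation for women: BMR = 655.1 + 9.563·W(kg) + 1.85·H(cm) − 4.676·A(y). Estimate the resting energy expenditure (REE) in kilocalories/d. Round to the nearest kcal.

Harris-Benedict: BMR = 655.1 + 9.563(39) + 1.85(171) − 4.676(67) = 1031.115 kcal/day.

1031 kilocalories/d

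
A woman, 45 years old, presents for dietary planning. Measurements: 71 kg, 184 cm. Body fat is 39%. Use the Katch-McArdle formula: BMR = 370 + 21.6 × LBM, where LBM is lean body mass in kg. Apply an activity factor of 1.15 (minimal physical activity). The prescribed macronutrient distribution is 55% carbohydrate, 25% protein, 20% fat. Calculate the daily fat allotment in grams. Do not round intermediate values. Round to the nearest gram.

LBM = 71 × (1 − 0.39) = 43.31 kg. Katch-McArdle: BMR = 370 + 21.6 × 43.31 = 1305.496 kcal/day.
TEE = 1305.496 × 1.15 = 1501.3204 kcal/day.
Fat energy = 20% × 1501.3204 = 300.2641 kcal.
Fat = 300.2641 ÷ 9 kcal/g = 33.3627 g.

33 g/day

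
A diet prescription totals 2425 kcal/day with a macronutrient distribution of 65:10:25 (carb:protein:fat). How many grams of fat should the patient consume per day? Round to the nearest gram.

Fat energy = 25% × 2425 = 606.25 kcal.
At 9 kcal/g: 606.25 ÷ 9 = 67.3611 g.

67 g/day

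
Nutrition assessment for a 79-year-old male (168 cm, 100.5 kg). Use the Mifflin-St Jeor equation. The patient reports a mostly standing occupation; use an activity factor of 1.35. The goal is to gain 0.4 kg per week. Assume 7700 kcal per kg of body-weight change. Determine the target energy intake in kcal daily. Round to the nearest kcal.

Mifflin-St Jeor (male): BMR = 10(100.5) + 6.25(168) − 5(79) + 5 = 1005 + 1050 − 395 + 5 = 1665 kcal/day.
TEE = 1665 × 1.35 = 2247.75 kcal/day.
Required daily surplus = 0.4 × 7700 ÷ 7 = 440 kcal/day.
Target intake = 2247.75 + 440 = 2687.75 kcal/day.

2688 kcal daily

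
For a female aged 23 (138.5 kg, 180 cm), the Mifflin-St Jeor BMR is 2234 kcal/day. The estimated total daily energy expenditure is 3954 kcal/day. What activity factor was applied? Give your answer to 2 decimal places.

1.77

Activity factor = TEE ÷ BMR = 3954 ÷ 2234 = 1.77.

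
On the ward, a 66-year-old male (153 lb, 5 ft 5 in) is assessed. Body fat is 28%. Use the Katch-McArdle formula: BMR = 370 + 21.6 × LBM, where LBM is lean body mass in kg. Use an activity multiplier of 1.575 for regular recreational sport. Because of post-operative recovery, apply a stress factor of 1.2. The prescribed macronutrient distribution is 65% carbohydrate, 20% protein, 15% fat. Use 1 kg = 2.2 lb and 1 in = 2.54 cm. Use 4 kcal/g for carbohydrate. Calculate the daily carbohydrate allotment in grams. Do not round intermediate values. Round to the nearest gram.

446 g/day

Convert to metric: weight = 153 ÷ 2.2 = 69.5455 kg; height = (5×12 + 5) × 2.54 = 65 × 2.54 = 165.1 cm.
LBM = 69.5455 × (1 − 0.28) = 50.0727 kg. Katch-McArdle: BMR = 370 + 21.6 × 50.0727 = 1451.5709 kcal/day.
TEE = 1451.5709 × 1.575 = 2286.2242 kcal/day.
With stress factor 1.2: 2286.2242 × 1.2 = 2743.469 kcal/day.
Carbohydrate energy = 65% × 2743.469 = 1783.2549 kcal.
Carbohydrate = 1783.2549 ÷ 4 kcal/g = 445.8137 g.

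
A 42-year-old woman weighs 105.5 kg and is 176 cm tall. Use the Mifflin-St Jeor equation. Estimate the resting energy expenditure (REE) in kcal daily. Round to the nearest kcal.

1784 kcal daily

Mifflin-St Jeor (female): BMR = 10(105.5) + 6.25(176) − 5(42) − 161 = 1055 + 1100 − 210 − 161 = 1784 kcal/day.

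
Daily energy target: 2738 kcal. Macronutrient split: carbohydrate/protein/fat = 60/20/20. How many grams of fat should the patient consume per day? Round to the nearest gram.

61 g/day

Fat energy = 20% × 2738 = 547.6 kcal.
At 9 kcal/g: 547.6 ÷ 9 = 60.8444 g.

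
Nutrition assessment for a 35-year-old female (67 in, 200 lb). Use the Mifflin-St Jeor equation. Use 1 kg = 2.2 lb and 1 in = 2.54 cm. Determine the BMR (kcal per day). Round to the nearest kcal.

Convert to metric: weight = 200 ÷ 2.2 = 90.9091 kg; height = 67 × 2.54 = 170.18 cm.
Mifflin-St Jeor (female): BMR = 10(90.9091) + 6.25(170.18) − 5(35) − 161 = 909.0909 + 1063.625 − 175 − 161 = 1636.7159 kcal/day.

1637 kcal per day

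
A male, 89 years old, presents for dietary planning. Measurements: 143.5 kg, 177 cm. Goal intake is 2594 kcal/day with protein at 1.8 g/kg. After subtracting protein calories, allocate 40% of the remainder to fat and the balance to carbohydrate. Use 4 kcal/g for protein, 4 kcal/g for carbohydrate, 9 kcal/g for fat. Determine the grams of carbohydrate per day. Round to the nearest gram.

Protein = 1.8 × 143.5 = 258.3 g → 258.3 × 4 = 1033.2 kcal.
Non-protein calories = 2594 − 1033.2 = 1560.8 kcal.
Fat: 40% × 1560.8 = 624.32 kcal; carbohydrate: 936.48 kcal.
Carbohydrate: 936.48 kcal ÷ 4 kcal/g = 234.12 g.

234 g/day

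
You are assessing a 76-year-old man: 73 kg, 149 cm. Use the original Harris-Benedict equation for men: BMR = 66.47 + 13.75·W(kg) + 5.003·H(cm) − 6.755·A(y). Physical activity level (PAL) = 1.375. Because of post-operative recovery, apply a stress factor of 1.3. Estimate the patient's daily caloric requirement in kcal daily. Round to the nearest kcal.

2328 kcal daily

Harris-Benedict: BMR = 66.47 + 13.75(73) + 5.003(149) − 6.755(76) = 1302.287 kcal/day.
TEE = BMR × activity factor = 1302.287 × 1.375 = 1790.6446 kcal/day.
Apply stress factor: 1790.6446 × 1.3 = 2327.838 kcal/day.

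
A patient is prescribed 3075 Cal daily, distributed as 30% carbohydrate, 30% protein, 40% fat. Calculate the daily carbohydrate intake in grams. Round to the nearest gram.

Carbohydrate energy = 30% × 3075 = 922.5 kcal.
At 4 kcal/g: 922.5 ÷ 4 = 230.625 g.

231 g/day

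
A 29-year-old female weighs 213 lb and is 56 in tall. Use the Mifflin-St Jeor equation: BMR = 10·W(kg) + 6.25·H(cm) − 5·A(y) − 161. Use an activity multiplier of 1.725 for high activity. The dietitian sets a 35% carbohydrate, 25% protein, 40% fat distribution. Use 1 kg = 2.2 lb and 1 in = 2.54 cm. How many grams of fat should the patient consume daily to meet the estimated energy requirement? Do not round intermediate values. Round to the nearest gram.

Convert to metric: weight = 213 ÷ 2.2 = 96.8182 kg; height = 56 × 2.54 = 142.24 cm.
Mifflin-St Jeor (female): BMR = 10(96.8182) + 6.25(142.24) − 5(29) − 161 = 968.1818 + 889 − 145 − 161 = 1551.1818 kcal/day.
TEE = 1551.1818 × 1.725 = 2675.7886 kcal/day.
Fat energy = 40% × 2675.7886 = 1070.3155 kcal.
Fat = 1070.3155 ÷ 9 kcal/g = 118.9239 g.

119 g/day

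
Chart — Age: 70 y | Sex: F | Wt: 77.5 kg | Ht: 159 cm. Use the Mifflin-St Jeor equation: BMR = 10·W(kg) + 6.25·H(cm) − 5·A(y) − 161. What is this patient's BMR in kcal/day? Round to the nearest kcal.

1258 kcal/day

Mifflin-St Jeor (female): BMR = 10(77.5) + 6.25(159) − 5(70) − 161 = 775 + 993.75 − 350 − 161 = 1257.75 kcal/day.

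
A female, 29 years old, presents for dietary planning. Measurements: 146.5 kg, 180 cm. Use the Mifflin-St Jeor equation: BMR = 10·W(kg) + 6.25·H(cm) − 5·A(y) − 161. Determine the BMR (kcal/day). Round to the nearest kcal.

Mifflin-St Jeor (female): BMR = 10(146.5) + 6.25(180) − 5(29) − 161 = 1465 + 1125 − 145 − 161 = 2284 kcal/day.

2284 kcal/day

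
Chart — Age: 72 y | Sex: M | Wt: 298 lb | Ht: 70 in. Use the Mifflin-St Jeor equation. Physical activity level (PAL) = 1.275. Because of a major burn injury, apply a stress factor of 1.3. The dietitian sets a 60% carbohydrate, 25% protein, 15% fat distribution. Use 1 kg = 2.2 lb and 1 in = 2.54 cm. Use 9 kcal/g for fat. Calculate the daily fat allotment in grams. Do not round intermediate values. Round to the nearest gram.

Convert to metric: weight = 298 ÷ 2.2 = 135.4545 kg; height = 70 × 2.54 = 177.8 cm.
Mifflin-St Jeor (male): BMR = 10(135.4545) + 6.25(177.8) − 5(72) + 5 = 1354.5455 + 1111.25 − 360 + 5 = 2110.7955 kcal/day.
TEE = 2110.7955 × 1.275 = 2691.2642 kcal/day.
With stress factor 1.3: 2691.2642 × 1.3 = 3498.6435 kcal/day.
Fat energy = 15% × 3498.6435 = 524.7965 kcal.
Fat = 524.7965 ÷ 9 kcal/g = 58.3107 g.

58 g/day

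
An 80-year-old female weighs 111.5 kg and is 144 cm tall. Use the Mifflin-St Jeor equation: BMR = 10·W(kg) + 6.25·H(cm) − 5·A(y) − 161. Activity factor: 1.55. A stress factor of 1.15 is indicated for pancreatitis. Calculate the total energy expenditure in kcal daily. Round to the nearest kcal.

2592 kcal daily

Mifflin-St Jeor (female): BMR = 10(111.5) + 6.25(144) − 5(80) − 161 = 1115 + 900 − 400 − 161 = 1454 kcal/day.
TEE = BMR × activity factor = 1454 × 1.55 = 2253.7 kcal/day.
Apply stress factor: 2253.7 × 1.15 = 2591.755 kcal/day.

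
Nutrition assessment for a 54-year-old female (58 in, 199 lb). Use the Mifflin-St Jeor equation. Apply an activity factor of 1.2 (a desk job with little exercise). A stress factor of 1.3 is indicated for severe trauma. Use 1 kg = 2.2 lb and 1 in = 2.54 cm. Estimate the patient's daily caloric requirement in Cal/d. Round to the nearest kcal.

2175 Cal/d

Convert to metric: weight = 199 ÷ 2.2 = 90.4545 kg; height = 58 × 2.54 = 147.32 cm.
Mifflin-St Jeor (female): BMR = 10(90.4545) + 6.25(147.32) − 5(54) − 161 = 904.5455 + 920.75 − 270 − 161 = 1394.2955 kcal/day.
TEE = BMR × activity factor = 1394.2955 × 1.2 = 1673.1545 kcal/day.
Apply stress factor: 1673.1545 × 1.3 = 2175.1009 kcal/day.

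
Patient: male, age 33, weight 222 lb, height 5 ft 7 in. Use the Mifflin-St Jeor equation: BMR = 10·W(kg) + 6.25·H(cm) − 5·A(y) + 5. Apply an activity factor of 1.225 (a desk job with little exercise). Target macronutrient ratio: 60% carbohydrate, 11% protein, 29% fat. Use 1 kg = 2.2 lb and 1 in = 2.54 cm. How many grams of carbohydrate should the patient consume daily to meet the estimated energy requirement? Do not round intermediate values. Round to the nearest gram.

351 g/day

Convert to metric: weight = 222 ÷ 2.2 = 100.9091 kg; height = (5×12 + 7) × 2.54 = 67 × 2.54 = 170.18 cm.
Mifflin-St Jeor (male): BMR = 10(100.9091) + 6.25(170.18) − 5(33) + 5 = 1009.0909 + 1063.625 − 165 + 5 = 1912.7159 kcal/day.
TEE = 1912.7159 × 1.225 = 2343.077 kcal/day.
Carbohydrate energy = 60% × 2343.077 = 1405.8462 kcal.
Carbohydrate = 1405.8462 ÷ 4 kcal/g = 351.4615 g.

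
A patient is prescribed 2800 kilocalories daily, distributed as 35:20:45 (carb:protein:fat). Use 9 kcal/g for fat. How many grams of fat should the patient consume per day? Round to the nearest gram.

140 g/day

Fat energy = 45% × 2800 = 1260 kcal.
At 9 kcal/g: 1260 ÷ 9 = 140 g.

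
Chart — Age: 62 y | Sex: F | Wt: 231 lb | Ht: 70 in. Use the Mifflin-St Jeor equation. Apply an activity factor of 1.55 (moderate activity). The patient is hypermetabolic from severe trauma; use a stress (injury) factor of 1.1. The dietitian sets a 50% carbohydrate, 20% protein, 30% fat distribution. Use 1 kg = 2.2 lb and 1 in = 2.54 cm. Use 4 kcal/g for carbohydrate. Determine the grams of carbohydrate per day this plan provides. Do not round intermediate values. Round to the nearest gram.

Convert to metric: weight = 231 ÷ 2.2 = 105 kg; height = 70 × 2.54 = 177.8 cm.
Mifflin-St Jeor (female): BMR = 10(105) + 6.25(177.8) − 5(62) − 161 = 1050 + 1111.25 − 310 − 161 = 1690.25 kcal/day.
TEE = 1690.25 × 1.55 = 2619.8875 kcal/day.
With stress factor 1.1: 2619.8875 × 1.1 = 2881.8763 kcal/day.
Carbohydrate energy = 50% × 2881.8763 = 1440.9381 kcal.
Carbohydrate = 1440.9381 ÷ 4 kcal/g = 360.2345 g.

360 g/day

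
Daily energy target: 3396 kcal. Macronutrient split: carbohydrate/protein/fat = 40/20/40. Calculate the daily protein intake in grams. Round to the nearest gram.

170 g/day

Protein energy = 20% × 3396 = 679.2 kcal.
At 4 kcal/g: 679.2 ÷ 4 = 169.8 g.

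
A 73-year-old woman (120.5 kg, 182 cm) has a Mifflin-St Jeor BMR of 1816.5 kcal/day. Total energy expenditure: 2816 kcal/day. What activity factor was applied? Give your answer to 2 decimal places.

Activity factor = TEE ÷ BMR = 2816 ÷ 1816.5 = 1.55.

1.55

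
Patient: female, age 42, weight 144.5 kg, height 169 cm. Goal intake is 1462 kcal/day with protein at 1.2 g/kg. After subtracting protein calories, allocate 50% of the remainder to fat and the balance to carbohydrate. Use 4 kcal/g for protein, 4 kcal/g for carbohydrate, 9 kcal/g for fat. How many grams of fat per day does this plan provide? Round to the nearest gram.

43 g/day

Protein = 1.2 × 144.5 = 173.4 g → 173.4 × 4 = 693.6 kcal.
Non-protein calories = 1462 − 693.6 = 768.4 kcal.
Fat: 50% × 768.4 = 384.2 kcal; carbohydrate: 384.2 kcal.
Fat: 384.2 kcal ÷ 9 kcal/g = 42.6889 g.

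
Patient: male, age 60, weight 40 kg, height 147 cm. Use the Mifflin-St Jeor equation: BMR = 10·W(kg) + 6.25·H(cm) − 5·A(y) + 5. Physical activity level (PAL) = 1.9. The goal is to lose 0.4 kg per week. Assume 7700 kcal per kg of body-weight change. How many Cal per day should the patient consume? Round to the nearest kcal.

Mifflin-St Jeor (male): BMR = 10(40) + 6.25(147) − 5(60) + 5 = 400 + 918.75 − 300 + 5 = 1023.75 kcal/day.
TEE = 1023.75 × 1.9 = 1945.125 kcal/day.
Required daily deficit = 0.4 × 7700 ÷ 7 = 440 kcal/day.
Target intake = 1945.125 − 440 = 1505.125 kcal/day.

1505 Cal per day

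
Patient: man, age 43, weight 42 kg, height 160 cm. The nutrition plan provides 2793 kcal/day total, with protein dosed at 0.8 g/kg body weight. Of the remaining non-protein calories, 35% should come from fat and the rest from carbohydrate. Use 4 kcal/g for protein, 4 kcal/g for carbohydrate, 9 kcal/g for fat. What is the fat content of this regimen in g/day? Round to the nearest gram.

103 g/day

Protein = 0.8 × 42 = 33.6 g → 33.6 × 4 = 134.4 kcal.
Non-protein calories = 2793 − 134.4 = 2658.6 kcal.
Fat: 35% × 2658.6 = 930.51 kcal; carbohydrate: 1728.09 kcal.
Fat: 930.51 kcal ÷ 9 kcal/g = 103.39 g.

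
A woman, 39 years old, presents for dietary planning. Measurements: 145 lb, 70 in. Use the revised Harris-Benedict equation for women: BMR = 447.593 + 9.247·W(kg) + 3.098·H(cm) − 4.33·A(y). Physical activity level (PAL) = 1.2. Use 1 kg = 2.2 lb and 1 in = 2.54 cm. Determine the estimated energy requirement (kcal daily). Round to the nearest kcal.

1727 kcal daily

Convert to metric: weight = 145 ÷ 2.2 = 65.9091 kg; height = 70 × 2.54 = 177.8 cm.
Harris-Benedict: BMR = 447.593 + 9.247(65.9091) + 3.098(177.8) − 4.33(39) = 1439.0088 kcal/day.
TEE = BMR × activity factor = 1439.0088 × 1.2 = 1726.8105 kcal/day.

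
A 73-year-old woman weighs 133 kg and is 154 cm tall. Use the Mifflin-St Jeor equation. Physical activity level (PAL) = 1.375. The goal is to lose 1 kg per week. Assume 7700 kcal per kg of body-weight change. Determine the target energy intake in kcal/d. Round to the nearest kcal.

1329 kcal/d

Mifflin-St Jeor (female): BMR = 10(133) + 6.25(154) − 5(73) − 161 = 1330 + 962.5 − 365 − 161 = 1766.5 kcal/day.
TEE = 1766.5 × 1.375 = 2428.9375 kcal/day.
Required daily deficit = 1 × 7700 ÷ 7 = 1100 kcal/day.
Target intake = 2428.9375 − 1100 = 1328.9375 kcal/day.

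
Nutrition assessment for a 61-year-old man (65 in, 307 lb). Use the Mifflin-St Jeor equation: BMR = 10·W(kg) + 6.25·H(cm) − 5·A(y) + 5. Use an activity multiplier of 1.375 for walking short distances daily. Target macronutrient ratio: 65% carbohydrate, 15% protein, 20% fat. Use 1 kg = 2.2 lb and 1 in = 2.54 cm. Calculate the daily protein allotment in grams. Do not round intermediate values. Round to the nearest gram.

110 g/day

Convert to metric: weight = 307 ÷ 2.2 = 139.5455 kg; height = 65 × 2.54 = 165.1 cm.
Mifflin-St Jeor (male): BMR = 10(139.5455) + 6.25(165.1) − 5(61) + 5 = 1395.4545 + 1031.875 − 305 + 5 = 2127.3295 kcal/day.
TEE = 2127.3295 × 1.375 = 2925.0781 kcal/day.
Protein energy = 15% × 2925.0781 = 438.7617 kcal.
Protein = 438.7617 ÷ 4 kcal/g = 109.6904 g.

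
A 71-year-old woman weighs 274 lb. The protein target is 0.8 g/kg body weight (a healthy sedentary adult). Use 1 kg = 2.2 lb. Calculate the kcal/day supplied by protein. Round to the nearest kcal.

Weight in kg = 274 ÷ 2.2 = 124.5455 kg.
Protein = 0.8 g/kg × 124.5455 kg = 99.6364 g/day.
Protein energy = 99.6364 g × 4 kcal/g = 398.5455 kcal/day.

399 kcal/day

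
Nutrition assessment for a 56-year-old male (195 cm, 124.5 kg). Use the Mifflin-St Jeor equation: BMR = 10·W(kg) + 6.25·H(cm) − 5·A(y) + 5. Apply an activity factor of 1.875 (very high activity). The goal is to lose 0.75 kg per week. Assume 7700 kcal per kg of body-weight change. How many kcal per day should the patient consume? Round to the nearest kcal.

3279 kcal per day

Mifflin-St Jeor (male): BMR = 10(124.5) + 6.25(195) − 5(56) + 5 = 1245 + 1218.75 − 280 + 5 = 2188.75 kcal/day.
TEE = 2188.75 × 1.875 = 4103.9063 kcal/day.
Required daily deficit = 0.75 × 7700 ÷ 7 = 825 kcal/day.
Target intake = 4103.9063 − 825 = 3278.9063 kcal/day.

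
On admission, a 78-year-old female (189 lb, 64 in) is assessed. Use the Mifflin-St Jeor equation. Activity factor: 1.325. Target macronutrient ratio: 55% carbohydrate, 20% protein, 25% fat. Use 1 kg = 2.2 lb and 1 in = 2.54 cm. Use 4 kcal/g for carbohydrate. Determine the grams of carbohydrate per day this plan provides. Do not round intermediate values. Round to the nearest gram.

Convert to metric: weight = 189 ÷ 2.2 = 85.9091 kg; height = 64 × 2.54 = 162.56 cm.
Mifflin-St Jeor (female): BMR = 10(85.9091) + 6.25(162.56) − 5(78) − 161 = 859.0909 + 1016 − 390 − 161 = 1324.0909 kcal/day.
TEE = 1324.0909 × 1.325 = 1754.4205 kcal/day.
Carbohydrate energy = 55% × 1754.4205 = 964.9312 kcal.
Carbohydrate = 964.9312 ÷ 4 kcal/g = 241.2328 g.

241 g/day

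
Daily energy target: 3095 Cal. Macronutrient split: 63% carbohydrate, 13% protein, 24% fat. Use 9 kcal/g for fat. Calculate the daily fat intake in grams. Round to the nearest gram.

83 g/day

Fat energy = 24% × 3095 = 742.8 kcal.
At 9 kcal/g: 742.8 ÷ 9 = 82.5333 g.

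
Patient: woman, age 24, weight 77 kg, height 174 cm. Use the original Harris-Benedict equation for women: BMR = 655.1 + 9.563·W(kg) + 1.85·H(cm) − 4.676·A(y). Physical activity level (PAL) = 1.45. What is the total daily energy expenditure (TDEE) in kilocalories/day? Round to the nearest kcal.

Harris-Benedict: BMR = 655.1 + 9.563(77) + 1.85(174) − 4.676(24) = 1601.127 kcal/day.
TEE = BMR × activity factor = 1601.127 × 1.45 = 2321.6342 kcal/day.

2322 kilocalories/day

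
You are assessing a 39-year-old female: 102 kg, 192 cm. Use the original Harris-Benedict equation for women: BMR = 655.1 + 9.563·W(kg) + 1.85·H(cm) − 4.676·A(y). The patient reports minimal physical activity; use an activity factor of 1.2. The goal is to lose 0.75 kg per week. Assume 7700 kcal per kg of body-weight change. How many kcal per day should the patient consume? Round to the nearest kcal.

1339 kcal per day

Harris-Benedict: BMR = 655.1 + 9.563(102) + 1.85(192) − 4.676(39) = 1803.362 kcal/day.
TEE = 1803.362 × 1.2 = 2164.0344 kcal/day.
Required daily deficit = 0.75 × 7700 ÷ 7 = 825 kcal/day.
Target intake = 2164.0344 − 825 = 1339.0344 kcal/day.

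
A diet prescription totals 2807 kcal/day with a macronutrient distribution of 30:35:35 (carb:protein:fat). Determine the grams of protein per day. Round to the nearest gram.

Protein energy = 35% × 2807 = 982.45 kcal.
At 4 kcal/g: 982.45 ÷ 4 = 245.6125 g.

246 g/day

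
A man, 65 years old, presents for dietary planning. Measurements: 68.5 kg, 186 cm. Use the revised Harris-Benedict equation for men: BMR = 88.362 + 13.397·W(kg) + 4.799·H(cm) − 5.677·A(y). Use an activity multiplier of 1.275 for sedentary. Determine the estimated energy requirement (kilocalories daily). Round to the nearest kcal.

1950 kilocalories daily

Harris-Benedict: BMR = 88.362 + 13.397(68.5) + 4.799(186) − 5.677(65) = 1529.6655 kcal/day.
TEE = BMR × activity factor = 1529.6655 × 1.275 = 1950.3235 kcal/day.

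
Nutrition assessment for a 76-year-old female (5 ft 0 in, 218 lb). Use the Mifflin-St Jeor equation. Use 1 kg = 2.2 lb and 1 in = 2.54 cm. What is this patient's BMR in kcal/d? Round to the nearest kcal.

Convert to metric: weight = 218 ÷ 2.2 = 99.0909 kg; height = (5×12 + 0) × 2.54 = 60 × 2.54 = 152.4 cm.
Mifflin-St Jeor (female): BMR = 10(99.0909) + 6.25(152.4) − 5(76) − 161 = 990.9091 + 952.5 − 380 − 161 = 1402.4091 kcal/day.

1402 kcal/d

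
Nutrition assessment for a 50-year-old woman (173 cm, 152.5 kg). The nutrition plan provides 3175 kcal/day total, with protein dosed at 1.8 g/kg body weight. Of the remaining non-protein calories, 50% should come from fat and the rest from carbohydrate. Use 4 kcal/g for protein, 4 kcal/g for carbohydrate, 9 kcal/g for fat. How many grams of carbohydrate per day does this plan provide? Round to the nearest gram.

Protein = 1.8 × 152.5 = 274.5 g → 274.5 × 4 = 1098 kcal.
Non-protein calories = 3175 − 1098 = 2077 kcal.
Fat: 50% × 2077 = 1038.5 kcal; carbohydrate: 1038.5 kcal.
Carbohydrate: 1038.5 kcal ÷ 4 kcal/g = 259.625 g.

260 g/day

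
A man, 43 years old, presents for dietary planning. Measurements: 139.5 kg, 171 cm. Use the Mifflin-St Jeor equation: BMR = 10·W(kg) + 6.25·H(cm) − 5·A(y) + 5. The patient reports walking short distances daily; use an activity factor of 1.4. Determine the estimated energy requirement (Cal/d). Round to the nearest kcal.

Mifflin-St Jeor (male): BMR = 10(139.5) + 6.25(171) − 5(43) + 5 = 1395 + 1068.75 − 215 + 5 = 2253.75 kcal/day.
TEE = BMR × activity factor = 2253.75 × 1.4 = 3155.25 kcal/day.

3155 Cal/d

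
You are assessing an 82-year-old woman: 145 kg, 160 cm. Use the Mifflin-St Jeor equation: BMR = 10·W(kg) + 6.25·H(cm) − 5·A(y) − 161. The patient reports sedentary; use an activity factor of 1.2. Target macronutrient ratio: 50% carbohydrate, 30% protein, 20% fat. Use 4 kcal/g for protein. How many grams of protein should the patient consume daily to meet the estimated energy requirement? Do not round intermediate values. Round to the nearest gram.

Mifflin-St Jeor (female): BMR = 10(145) + 6.25(160) − 5(82) − 161 = 1450 + 1000 − 410 − 161 = 1879 kcal/day.
TEE = 1879 × 1.2 = 2254.8 kcal/day.
Protein energy = 30% × 2254.8 = 676.44 kcal.
Protein = 676.44 ÷ 4 kcal/g = 169.11 g.

169 g/day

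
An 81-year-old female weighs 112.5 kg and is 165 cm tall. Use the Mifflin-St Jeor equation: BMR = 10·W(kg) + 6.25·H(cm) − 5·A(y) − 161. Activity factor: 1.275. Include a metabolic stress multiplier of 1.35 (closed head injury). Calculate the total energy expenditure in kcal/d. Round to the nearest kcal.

Mifflin-St Jeor (female): BMR = 10(112.5) + 6.25(165) − 5(81) − 161 = 1125 + 1031.25 − 405 − 161 = 1590.25 kcal/day.
TEE = BMR × activity factor = 1590.25 × 1.275 = 2027.5688 kcal/day.
Apply stress factor: 2027.5688 × 1.35 = 2737.2178 kcal/day.

2737 kcal/d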